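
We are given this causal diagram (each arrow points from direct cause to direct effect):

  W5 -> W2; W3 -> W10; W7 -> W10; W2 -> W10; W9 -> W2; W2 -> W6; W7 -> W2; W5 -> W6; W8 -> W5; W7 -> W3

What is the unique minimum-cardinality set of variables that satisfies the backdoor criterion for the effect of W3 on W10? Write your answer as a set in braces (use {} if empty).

{W7}

Variables eligible for adjustment (non-descendants of W3, excluding W3 and W10): {W2, W5, W6, W7, W8, W9}.
Backdoor paths from W3 to W10:
  P1: W3 <- W7 -> W2 -> W10
  P2: W3 <- W7 -> W10
The empty set is not sufficient: P1 (W3 <- W7 -> W2 -> W10) has no collider blocking it and no conditioned non-collider, so it is open.
Try {W7}:
  P1: blocked at fork node W7 ∈ conditioning set.
  P2: blocked at fork node W7 ∈ conditioning set.
{W7} contains no descendant of W3 and blocks every backdoor path.
No other singleton works — e.g. {W9} leaves P1 open — so {W7} is the unique smallest valid adjustment set.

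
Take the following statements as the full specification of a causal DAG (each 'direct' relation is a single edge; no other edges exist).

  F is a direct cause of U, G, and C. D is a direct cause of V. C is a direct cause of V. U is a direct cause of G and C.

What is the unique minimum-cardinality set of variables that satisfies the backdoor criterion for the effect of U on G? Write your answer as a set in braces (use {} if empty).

{F}

Variables eligible for adjustment (non-descendants of U, excluding U and G): {D, F}.
Backdoor paths from U to G:
  P1: U <- F -> G
The empty set is not sufficient: P1 (U <- F -> G) has no collider blocking it and no conditioned non-collider, so it is open.
Try {F}:
  P1: blocked at fork node F ∈ conditioning set.
{F} contains no descendant of U and blocks every backdoor path.
No other singleton works — e.g. {D} leaves P1 open — so {F} is the unique smallest valid adjustment set.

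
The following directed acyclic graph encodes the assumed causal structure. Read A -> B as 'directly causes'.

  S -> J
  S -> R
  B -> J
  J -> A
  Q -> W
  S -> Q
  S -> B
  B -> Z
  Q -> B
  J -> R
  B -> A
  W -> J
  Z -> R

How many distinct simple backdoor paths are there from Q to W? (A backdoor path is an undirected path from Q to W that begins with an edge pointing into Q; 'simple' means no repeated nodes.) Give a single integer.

A backdoor path from Q to W is any simple undirected path whose first edge points into Q (i.e. leaves Q via a parent).
Parents of Q: {S}.
Enumerating:
  P1: Q <- S -> B -> J <- W
  P2: Q <- S -> B -> Z -> R <- J <- W
  P3: Q <- S -> B -> A <- J <- W
  P4: Q <- S -> J <- W
  P5: Q <- S -> R <- J <- W
  P6: Q <- S -> R <- Z <- B -> J <- W
  P7: Q <- S -> R <- Z <- B -> A <- J <- W
That exhausts the simple backdoor paths. Count: 7.

7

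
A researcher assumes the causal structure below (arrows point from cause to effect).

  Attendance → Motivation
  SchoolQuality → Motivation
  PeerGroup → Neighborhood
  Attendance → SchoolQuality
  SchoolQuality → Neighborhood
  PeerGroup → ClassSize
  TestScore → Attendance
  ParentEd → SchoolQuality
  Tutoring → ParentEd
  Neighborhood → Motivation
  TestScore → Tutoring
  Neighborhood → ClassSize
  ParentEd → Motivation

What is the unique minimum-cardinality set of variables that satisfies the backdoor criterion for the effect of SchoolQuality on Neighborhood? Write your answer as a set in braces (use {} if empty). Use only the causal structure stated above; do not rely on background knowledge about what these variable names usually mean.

Variables eligible for adjustment (non-descendants of SchoolQuality, excluding SchoolQuality and Neighborhood): {Attendance, ParentEd, PeerGroup, TestScore, Tutoring}.
Backdoor paths from SchoolQuality to Neighborhood:
  P1: SchoolQuality <- Attendance <- TestScore -> Tutoring -> ParentEd -> Motivation <- Neighborhood
  P2: SchoolQuality <- Attendance -> Motivation <- Neighborhood
  P3: SchoolQuality <- ParentEd <- Tutoring <- TestScore -> Attendance -> Motivation <- Neighborhood
  P4: SchoolQuality <- ParentEd -> Motivation <- Neighborhood
Each backdoor path contains an unconditioned collider, so every path is already blocked with the empty conditioning set:
  P1: blocked at collider Motivation (neither it nor any descendant is in the conditioning set).
  P2: blocked at collider Motivation (neither it nor any descendant is in the conditioning set).
  P3: blocked at collider Motivation (neither it nor any descendant is in the conditioning set).
  P4: blocked at collider Motivation (neither it nor any descendant is in the conditioning set).
The empty set is therefore the unique smallest valid set.

{}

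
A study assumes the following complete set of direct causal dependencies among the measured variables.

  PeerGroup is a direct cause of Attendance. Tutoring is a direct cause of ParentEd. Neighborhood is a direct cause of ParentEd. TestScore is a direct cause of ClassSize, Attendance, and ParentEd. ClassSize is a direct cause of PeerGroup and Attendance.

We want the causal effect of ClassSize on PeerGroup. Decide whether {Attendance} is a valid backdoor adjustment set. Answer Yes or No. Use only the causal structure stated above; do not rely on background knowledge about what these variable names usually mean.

No

Backdoor paths from ClassSize to PeerGroup (paths whose first edge points into ClassSize):
  P1: ClassSize <- TestScore -> Attendance <- PeerGroup
Condition 1 (no descendant of ClassSize in the set): FAILS — Attendance is a descendant of ClassSize.
Condition 2 (every backdoor path blocked by {Attendance}):
  P1: open — collider(s) Attendance are conditioned on (or have a conditioned descendant) and no non-collider on the path is in the set.
{Attendance} does not satisfy the backdoor criterion.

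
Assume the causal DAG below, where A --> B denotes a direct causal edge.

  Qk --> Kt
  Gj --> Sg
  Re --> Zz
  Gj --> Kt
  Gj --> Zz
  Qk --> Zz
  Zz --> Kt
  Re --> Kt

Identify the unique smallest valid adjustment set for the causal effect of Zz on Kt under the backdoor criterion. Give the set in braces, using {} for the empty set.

Variables eligible for adjustment (non-descendants of Zz, excluding Zz and Kt): {Gj, Qk, Re, Sg}.
Backdoor paths from Zz to Kt:
  P1: Zz <- Gj -> Kt
  P2: Zz <- Qk -> Kt
  P3: Zz <- Re -> Kt
The empty set is not sufficient: P1 (Zz <- Gj -> Kt) has no collider blocking it and no conditioned non-collider, so it is open.
Try {Gj, Qk, Re}:
  P1: blocked at fork node Gj ∈ conditioning set.
  P2: blocked at fork node Qk ∈ conditioning set.
  P3: blocked at fork node Re ∈ conditioning set.
{Gj, Qk, Re} contains no descendant of Zz and blocks every backdoor path.
Every element of {Gj, Qk, Re} is needed (dropping Gj leaves P1 open; dropping Qk leaves P2 open; dropping Re leaves P3 open), so no proper subset is valid.
Among all size-3 subsets of the eligible variables, only {Gj, Qk, Re} blocks every backdoor path, so it is the unique smallest valid adjustment set.

{Gj, Qk, Re}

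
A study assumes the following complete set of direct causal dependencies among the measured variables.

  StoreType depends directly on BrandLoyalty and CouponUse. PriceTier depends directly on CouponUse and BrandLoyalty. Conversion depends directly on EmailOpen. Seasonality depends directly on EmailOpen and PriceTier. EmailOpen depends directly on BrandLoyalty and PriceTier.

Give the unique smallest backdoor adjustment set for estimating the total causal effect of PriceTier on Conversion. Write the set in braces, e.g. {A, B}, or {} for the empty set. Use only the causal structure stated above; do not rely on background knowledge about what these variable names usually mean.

Variables eligible for adjustment (non-descendants of PriceTier, excluding PriceTier and Conversion): {BrandLoyalty, CouponUse, StoreType}.
Backdoor paths from PriceTier to Conversion:
  P1: PriceTier <- CouponUse -> StoreType <- BrandLoyalty -> EmailOpen -> Conversion
  P2: PriceTier <- BrandLoyalty -> EmailOpen -> Conversion
The empty set is not sufficient: P2 (PriceTier <- BrandLoyalty -> EmailOpen -> Conversion) has no collider blocking it and no conditioned non-collider, so it is open.
Try {BrandLoyalty}:
  P1: blocked at collider StoreType (neither it nor any descendant is in the conditioning set).
  P2: blocked at fork node BrandLoyalty ∈ conditioning set.
{BrandLoyalty} contains no descendant of PriceTier and blocks every backdoor path.
No other singleton works — e.g. {CouponUse} leaves P2 open — so {BrandLoyalty} is the unique smallest valid adjustment set.

{BrandLoyalty}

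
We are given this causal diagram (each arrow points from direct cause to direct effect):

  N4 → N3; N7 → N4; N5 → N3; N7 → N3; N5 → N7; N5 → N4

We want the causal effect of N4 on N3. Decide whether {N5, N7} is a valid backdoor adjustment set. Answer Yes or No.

Yes

Backdoor paths from N4 to N3 (paths whose first edge points into N4):
  P1: N4 <- N5 -> N7 -> N3
  P2: N4 <- N5 -> N3
  P3: N4 <- N7 <- N5 -> N3
  P4: N4 <- N7 -> N3
Condition 1 (no descendant of N4 in the set): holds — descendants of N4 are {N3}; none are in {N5, N7}.
Condition 2 (every backdoor path blocked by {N5, N7}):
  P1: blocked at fork node N5 ∈ conditioning set.
  P2: blocked at fork node N5 ∈ conditioning set.
  P3: blocked at chain node N7 ∈ conditioning set.
  P4: blocked at fork node N7 ∈ conditioning set.
{N5, N7} satisfies the backdoor criterion.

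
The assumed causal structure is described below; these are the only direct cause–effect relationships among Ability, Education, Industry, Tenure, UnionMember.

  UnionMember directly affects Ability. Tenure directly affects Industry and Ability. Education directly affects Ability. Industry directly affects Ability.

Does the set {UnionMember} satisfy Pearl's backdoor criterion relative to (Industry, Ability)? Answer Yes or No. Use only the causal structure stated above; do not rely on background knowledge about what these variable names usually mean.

Backdoor paths from Industry to Ability (paths whose first edge points into Industry):
  P1: Industry <- Tenure -> Ability
Condition 1 (no descendant of Industry in the set): holds — descendants of Industry are {Ability}; none are in {UnionMember}.
Condition 2 (every backdoor path blocked by {UnionMember}):
  P1: open — no interior node is in the conditioning set.
{UnionMember} does not satisfy the backdoor criterion.

No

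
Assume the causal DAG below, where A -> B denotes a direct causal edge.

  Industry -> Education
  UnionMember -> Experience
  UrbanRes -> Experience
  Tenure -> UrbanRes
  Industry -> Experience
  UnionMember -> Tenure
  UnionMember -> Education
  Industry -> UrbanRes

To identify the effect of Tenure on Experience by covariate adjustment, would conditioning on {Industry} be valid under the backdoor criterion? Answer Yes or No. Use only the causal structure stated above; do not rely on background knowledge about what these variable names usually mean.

Backdoor paths from Tenure to Experience (paths whose first edge points into Tenure):
  P1: Tenure <- UnionMember -> Experience
  P2: Tenure <- UnionMember -> Education <- Industry -> UrbanRes -> Experience
  P3: Tenure <- UnionMember -> Education <- Industry -> Experience
Condition 1 (no descendant of Tenure in the set): holds — descendants of Tenure are {Experience, UrbanRes}; none are in {Industry}.
Condition 2 (every backdoor path blocked by {Industry}):
  P1: open — no interior node is in the conditioning set.
  P2: blocked at collider Education (neither it nor any descendant is in the conditioning set).
  P3: blocked at collider Education (neither it nor any descendant is in the conditioning set).
{Industry} does not satisfy the backdoor criterion.

No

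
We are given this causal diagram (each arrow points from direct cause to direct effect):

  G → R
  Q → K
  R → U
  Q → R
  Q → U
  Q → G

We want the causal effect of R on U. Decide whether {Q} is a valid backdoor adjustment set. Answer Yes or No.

Backdoor paths from R to U (paths whose first edge points into R):
  P1: R <- Q -> U
  P2: R <- G <- Q -> U
Condition 1 (no descendant of R in the set): holds — descendants of R are {U}; none are in {Q}.
Condition 2 (every backdoor path blocked by {Q}):
  P1: blocked at fork node Q ∈ conditioning set.
  P2: blocked at fork node Q ∈ conditioning set.
{Q} satisfies the backdoor criterion.

Yes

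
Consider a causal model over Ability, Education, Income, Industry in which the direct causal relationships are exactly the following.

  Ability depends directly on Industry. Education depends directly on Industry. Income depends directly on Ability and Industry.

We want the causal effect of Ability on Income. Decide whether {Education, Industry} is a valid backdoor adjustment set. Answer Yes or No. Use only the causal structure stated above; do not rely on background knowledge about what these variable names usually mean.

Yes

Backdoor paths from Ability to Income (paths whose first edge points into Ability):
  P1: Ability <- Industry -> Income
Condition 1 (no descendant of Ability in the set): holds — descendants of Ability are {Income}; none are in {Education, Industry}.
Condition 2 (every backdoor path blocked by {Education, Industry}):
  P1: blocked at fork node Industry ∈ conditioning set.
{Education, Industry} satisfies the backdoor criterion.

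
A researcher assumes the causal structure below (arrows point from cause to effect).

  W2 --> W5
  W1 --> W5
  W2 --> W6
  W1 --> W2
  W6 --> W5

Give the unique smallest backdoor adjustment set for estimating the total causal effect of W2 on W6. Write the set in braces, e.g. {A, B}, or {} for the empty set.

{}

Variables eligible for adjustment (non-descendants of W2, excluding W2 and W6): {W1}.
Backdoor paths from W2 to W6:
  P1: W2 <- W1 -> W5 <- W6
Each backdoor path contains an unconditioned collider, so every path is already blocked with the empty conditioning set:
  P1: blocked at collider W5 (neither it nor any descendant is in the conditioning set).
The empty set is therefore the unique smallest valid set.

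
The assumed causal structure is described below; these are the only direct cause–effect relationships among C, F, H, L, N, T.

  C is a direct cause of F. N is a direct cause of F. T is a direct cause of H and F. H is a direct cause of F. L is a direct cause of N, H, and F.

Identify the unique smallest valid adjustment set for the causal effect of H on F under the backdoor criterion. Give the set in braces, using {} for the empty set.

Variables eligible for adjustment (non-descendants of H, excluding H and F): {C, L, N, T}.
Backdoor paths from H to F:
  P1: H <- T -> F
  P2: H <- L -> N -> F
  P3: H <- L -> F
The empty set is not sufficient: P1 (H <- T -> F) has no collider blocking it and no conditioned non-collider, so it is open.
Try {L, T}:
  P1: blocked at fork node T ∈ conditioning set.
  P2: blocked at fork node L ∈ conditioning set.
  P3: blocked at fork node L ∈ conditioning set.
{L, T} contains no descendant of H and blocks every backdoor path.
Every element of {L, T} is needed (dropping L leaves P2 open; dropping T leaves P1 open), so no proper subset is valid.
Among all size-2 subsets of the eligible variables, only {L, T} blocks every backdoor path, so it is the unique smallest valid adjustment set.

{L, T}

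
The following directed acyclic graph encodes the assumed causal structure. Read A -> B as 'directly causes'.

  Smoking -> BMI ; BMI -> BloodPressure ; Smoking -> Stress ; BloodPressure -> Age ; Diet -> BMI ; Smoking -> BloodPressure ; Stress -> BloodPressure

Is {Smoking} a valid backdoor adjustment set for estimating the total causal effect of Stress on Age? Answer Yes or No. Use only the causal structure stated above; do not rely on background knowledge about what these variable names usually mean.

Yes

Backdoor paths from Stress to Age (paths whose first edge points into Stress):
  P1: Stress <- Smoking -> BMI -> BloodPressure -> Age
  P2: Stress <- Smoking -> BloodPressure -> Age
Condition 1 (no descendant of Stress in the set): holds — descendants of Stress are {Age, BloodPressure}; none are in {Smoking}.
Condition 2 (every backdoor path blocked by {Smoking}):
  P1: blocked at fork node Smoking ∈ conditioning set.
  P2: blocked at fork node Smoking ∈ conditioning set.
{Smoking} satisfies the backdoor criterion.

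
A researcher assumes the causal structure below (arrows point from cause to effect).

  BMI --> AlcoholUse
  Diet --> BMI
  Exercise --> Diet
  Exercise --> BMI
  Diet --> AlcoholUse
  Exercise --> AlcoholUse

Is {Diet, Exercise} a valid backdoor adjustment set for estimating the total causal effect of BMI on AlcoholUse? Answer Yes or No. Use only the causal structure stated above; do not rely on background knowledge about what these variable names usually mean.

Yes

Backdoor paths from BMI to AlcoholUse (paths whose first edge points into BMI):
  P1: BMI <- Exercise -> Diet -> AlcoholUse
  P2: BMI <- Exercise -> AlcoholUse
  P3: BMI <- Diet <- Exercise -> AlcoholUse
  P4: BMI <- Diet -> AlcoholUse
Condition 1 (no descendant of BMI in the set): holds — descendants of BMI are {AlcoholUse}; none are in {Diet, Exercise}.
Condition 2 (every backdoor path blocked by {Diet, Exercise}):
  P1: blocked at fork node Exercise ∈ conditioning set.
  P2: blocked at fork node Exercise ∈ conditioning set.
  P3: blocked at chain node Diet ∈ conditioning set.
  P4: blocked at fork node Diet ∈ conditioning set.
{Diet, Exercise} satisfies the backdoor criterion.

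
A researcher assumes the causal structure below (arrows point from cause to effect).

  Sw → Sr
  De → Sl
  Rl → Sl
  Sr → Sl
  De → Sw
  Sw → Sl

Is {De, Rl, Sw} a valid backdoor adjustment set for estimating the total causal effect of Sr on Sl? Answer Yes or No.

Backdoor paths from Sr to Sl (paths whose first edge points into Sr):
  P1: Sr <- Sw <- De -> Sl
  P2: Sr <- Sw -> Sl
Condition 1 (no descendant of Sr in the set): holds — descendants of Sr are {Sl}; none are in {De, Rl, Sw}.
Condition 2 (every backdoor path blocked by {De, Rl, Sw}):
  P1: blocked at chain node Sw ∈ conditioning set.
  P2: blocked at fork node Sw ∈ conditioning set.
{De, Rl, Sw} satisfies the backdoor criterion.

Yes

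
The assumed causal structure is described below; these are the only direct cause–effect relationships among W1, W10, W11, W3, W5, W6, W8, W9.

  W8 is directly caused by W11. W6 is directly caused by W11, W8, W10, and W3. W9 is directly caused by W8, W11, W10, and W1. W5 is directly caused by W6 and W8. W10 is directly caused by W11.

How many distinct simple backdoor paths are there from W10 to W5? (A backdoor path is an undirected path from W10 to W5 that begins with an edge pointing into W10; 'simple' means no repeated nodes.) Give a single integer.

6

A backdoor path from W10 to W5 is any simple undirected path whose first edge points into W10 (i.e. leaves W10 via a parent).
Parents of W10: {W11}.
Enumerating:
  P1: W10 <- W11 -> W8 -> W6 -> W5
  P2: W10 <- W11 -> W8 -> W5
  P3: W10 <- W11 -> W6 <- W8 -> W5
  P4: W10 <- W11 -> W6 -> W5
  P5: W10 <- W11 -> W9 <- W8 -> W6 -> W5
  P6: W10 <- W11 -> W9 <- W8 -> W5
That exhausts the simple backdoor paths. Count: 6.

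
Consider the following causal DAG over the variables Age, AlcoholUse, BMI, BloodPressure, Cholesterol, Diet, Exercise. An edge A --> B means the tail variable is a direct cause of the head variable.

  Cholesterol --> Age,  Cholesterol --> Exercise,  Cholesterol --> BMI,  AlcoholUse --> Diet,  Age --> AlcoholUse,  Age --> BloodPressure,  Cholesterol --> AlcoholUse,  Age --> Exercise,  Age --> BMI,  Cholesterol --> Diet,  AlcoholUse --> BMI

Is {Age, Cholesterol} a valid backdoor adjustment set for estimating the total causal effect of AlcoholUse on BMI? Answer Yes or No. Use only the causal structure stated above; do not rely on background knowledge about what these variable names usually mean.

Backdoor paths from AlcoholUse to BMI (paths whose first edge points into AlcoholUse):
  P1: AlcoholUse <- Cholesterol -> Age -> BMI
  P2: AlcoholUse <- Cholesterol -> Exercise <- Age -> BMI
  P3: AlcoholUse <- Cholesterol -> BMI
  P4: AlcoholUse <- Age <- Cholesterol -> BMI
  P5: AlcoholUse <- Age -> Exercise <- Cholesterol -> BMI
  P6: AlcoholUse <- Age -> BMI
Condition 1 (no descendant of AlcoholUse in the set): holds — descendants of AlcoholUse are {BMI, Diet}; none are in {Age, Cholesterol}.
Condition 2 (every backdoor path blocked by {Age, Cholesterol}):
  P1: blocked at fork node Cholesterol ∈ conditioning set.
  P2: blocked at fork node Cholesterol ∈ conditioning set.
  P3: blocked at fork node Cholesterol ∈ conditioning set.
  P4: blocked at chain node Age ∈ conditioning set.
  P5: blocked at fork node Age ∈ conditioning set.
  P6: blocked at fork node Age ∈ conditioning set.
{Age, Cholesterol} satisfies the backdoor criterion.

Yes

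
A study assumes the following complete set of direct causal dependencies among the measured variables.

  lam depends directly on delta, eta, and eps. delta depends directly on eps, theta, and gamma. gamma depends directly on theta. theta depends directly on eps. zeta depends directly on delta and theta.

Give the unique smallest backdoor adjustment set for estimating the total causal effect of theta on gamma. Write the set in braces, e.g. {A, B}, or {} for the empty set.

{}

Variables eligible for adjustment (non-descendants of theta, excluding theta and gamma): {eps, eta}.
Backdoor paths from theta to gamma:
  P1: theta <- eps -> delta <- gamma
  P2: theta <- eps -> lam <- delta <- gamma
Each backdoor path contains an unconditioned collider, so every path is already blocked with the empty conditioning set:
  P1: blocked at collider delta (neither it nor any descendant is in the conditioning set).
  P2: blocked at collider lam (neither it nor any descendant is in the conditioning set).
The empty set is therefore the unique smallest valid set.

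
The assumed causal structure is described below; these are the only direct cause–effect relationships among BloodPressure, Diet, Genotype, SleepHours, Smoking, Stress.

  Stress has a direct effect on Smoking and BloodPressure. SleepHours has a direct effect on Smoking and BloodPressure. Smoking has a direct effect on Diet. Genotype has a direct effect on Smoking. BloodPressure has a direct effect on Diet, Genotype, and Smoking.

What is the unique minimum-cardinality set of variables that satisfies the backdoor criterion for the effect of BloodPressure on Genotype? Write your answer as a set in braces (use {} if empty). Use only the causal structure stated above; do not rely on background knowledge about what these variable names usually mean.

Variables eligible for adjustment (non-descendants of BloodPressure, excluding BloodPressure and Genotype): {SleepHours, Stress}.
Backdoor paths from BloodPressure to Genotype:
  P1: BloodPressure <- Stress -> Smoking <- Genotype
  P2: BloodPressure <- SleepHours -> Smoking <- Genotype
Each backdoor path contains an unconditioned collider, so every path is already blocked with the empty conditioning set:
  P1: blocked at collider Smoking (neither it nor any descendant is in the conditioning set).
  P2: blocked at collider Smoking (neither it nor any descendant is in the conditioning set).
The empty set is therefore the unique smallest valid set.

{}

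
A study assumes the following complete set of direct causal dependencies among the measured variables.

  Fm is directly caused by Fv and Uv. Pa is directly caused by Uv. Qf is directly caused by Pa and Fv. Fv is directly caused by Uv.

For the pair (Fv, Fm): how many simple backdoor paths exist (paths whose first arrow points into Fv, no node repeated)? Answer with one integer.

A backdoor path from Fv to Fm is any simple undirected path whose first edge points into Fv (i.e. leaves Fv via a parent).
Parents of Fv: {Uv}.
Enumerating:
  P1: Fv <- Uv -> Fm
That exhausts the simple backdoor paths. Count: 1.

1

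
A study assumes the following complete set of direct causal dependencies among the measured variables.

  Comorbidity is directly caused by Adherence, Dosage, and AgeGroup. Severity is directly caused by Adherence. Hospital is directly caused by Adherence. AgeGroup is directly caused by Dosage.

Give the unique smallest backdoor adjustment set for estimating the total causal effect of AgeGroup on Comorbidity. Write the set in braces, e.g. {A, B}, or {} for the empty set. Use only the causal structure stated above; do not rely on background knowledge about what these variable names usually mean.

Variables eligible for adjustment (non-descendants of AgeGroup, excluding AgeGroup and Comorbidity): {Adherence, Dosage, Hospital, Severity}.
Backdoor paths from AgeGroup to Comorbidity:
  P1: AgeGroup <- Dosage -> Comorbidity
The empty set is not sufficient: P1 (AgeGroup <- Dosage -> Comorbidity) has no collider blocking it and no conditioned non-collider, so it is open.
Try {Dosage}:
  P1: blocked at fork node Dosage ∈ conditioning set.
{Dosage} contains no descendant of AgeGroup and blocks every backdoor path.
No other singleton works — e.g. {Adherence} leaves P1 open — so {Dosage} is the unique smallest valid adjustment set.

{Dosage}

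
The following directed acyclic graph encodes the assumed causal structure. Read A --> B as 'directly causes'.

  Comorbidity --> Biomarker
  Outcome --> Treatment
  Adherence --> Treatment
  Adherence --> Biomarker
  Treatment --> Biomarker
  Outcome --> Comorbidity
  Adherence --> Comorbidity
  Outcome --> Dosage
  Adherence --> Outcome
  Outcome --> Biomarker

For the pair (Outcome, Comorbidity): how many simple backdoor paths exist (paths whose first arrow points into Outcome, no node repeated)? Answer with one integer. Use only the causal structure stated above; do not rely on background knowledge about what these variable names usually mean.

A backdoor path from Outcome to Comorbidity is any simple undirected path whose first edge points into Outcome (i.e. leaves Outcome via a parent).
Parents of Outcome: {Adherence}.
Enumerating:
  P1: Outcome <- Adherence -> Comorbidity
  P2: Outcome <- Adherence -> Treatment -> Biomarker <- Comorbidity
  P3: Outcome <- Adherence -> Biomarker <- Comorbidity
That exhausts the simple backdoor paths. Count: 3.

3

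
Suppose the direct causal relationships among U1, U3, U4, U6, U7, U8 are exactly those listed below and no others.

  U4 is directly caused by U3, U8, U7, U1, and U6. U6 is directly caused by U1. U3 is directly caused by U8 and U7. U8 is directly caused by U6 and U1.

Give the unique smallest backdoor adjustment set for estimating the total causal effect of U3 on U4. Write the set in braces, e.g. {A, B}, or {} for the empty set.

{U7, U8}

Variables eligible for adjustment (non-descendants of U3, excluding U3 and U4): {U1, U6, U7, U8}.
Backdoor paths from U3 to U4:
  P1: U3 <- U7 -> U4
  P2: U3 <- U8 <- U1 -> U6 -> U4
  P3: U3 <- U8 <- U1 -> U4
  P4: U3 <- U8 <- U6 <- U1 -> U4
  P5: U3 <- U8 <- U6 -> U4
  P6: U3 <- U8 -> U4
The empty set is not sufficient: P1 (U3 <- U7 -> U4) has no collider blocking it and no conditioned non-collider, so it is open.
Try {U7, U8}:
  P1: blocked at fork node U7 ∈ conditioning set.
  P2: blocked at chain node U8 ∈ conditioning set.
  P3: blocked at chain node U8 ∈ conditioning set.
  P4: blocked at chain node U8 ∈ conditioning set.
  P5: blocked at chain node U8 ∈ conditioning set.
  P6: blocked at fork node U8 ∈ conditioning set.
{U7, U8} contains no descendant of U3 and blocks every backdoor path.
Every element of {U7, U8} is needed (dropping U7 leaves P1 open; dropping U8 leaves P2 open), so no proper subset is valid.
Among all size-2 subsets of the eligible variables, only {U7, U8} blocks every backdoor path, so it is the unique smallest valid adjustment set.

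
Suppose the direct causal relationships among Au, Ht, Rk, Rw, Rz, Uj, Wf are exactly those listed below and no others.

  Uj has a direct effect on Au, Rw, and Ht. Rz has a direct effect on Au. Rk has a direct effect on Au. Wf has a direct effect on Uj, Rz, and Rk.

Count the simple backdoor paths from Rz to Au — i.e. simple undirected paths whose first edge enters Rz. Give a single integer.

A backdoor path from Rz to Au is any simple undirected path whose first edge points into Rz (i.e. leaves Rz via a parent).
Parents of Rz: {Wf}.
Enumerating:
  P1: Rz <- Wf -> Rk -> Au
  P2: Rz <- Wf -> Uj -> Au
That exhausts the simple backdoor paths. Count: 2.

2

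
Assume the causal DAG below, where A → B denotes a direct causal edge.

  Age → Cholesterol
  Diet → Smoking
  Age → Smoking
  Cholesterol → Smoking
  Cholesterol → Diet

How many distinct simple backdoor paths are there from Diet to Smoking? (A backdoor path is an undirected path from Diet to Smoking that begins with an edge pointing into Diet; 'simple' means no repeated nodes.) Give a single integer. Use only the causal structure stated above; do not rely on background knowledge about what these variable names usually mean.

2

A backdoor path from Diet to Smoking is any simple undirected path whose first edge points into Diet (i.e. leaves Diet via a parent).
Parents of Diet: {Cholesterol}.
Enumerating:
  P1: Diet <- Cholesterol <- Age -> Smoking
  P2: Diet <- Cholesterol -> Smoking
That exhausts the simple backdoor paths. Count: 2.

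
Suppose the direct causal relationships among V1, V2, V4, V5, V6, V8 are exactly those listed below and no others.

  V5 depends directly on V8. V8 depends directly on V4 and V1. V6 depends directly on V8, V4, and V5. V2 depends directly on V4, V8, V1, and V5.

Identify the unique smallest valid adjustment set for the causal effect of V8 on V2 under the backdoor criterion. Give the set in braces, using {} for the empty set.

Variables eligible for adjustment (non-descendants of V8, excluding V8 and V2): {V1, V4}.
Backdoor paths from V8 to V2:
  P1: V8 <- V1 -> V2
  P2: V8 <- V4 -> V2
  P3: V8 <- V4 -> V6 <- V5 -> V2
The empty set is not sufficient: P1 (V8 <- V1 -> V2) has no collider blocking it and no conditioned non-collider, so it is open.
Try {V1, V4}:
  P1: blocked at fork node V1 ∈ conditioning set.
  P2: blocked at fork node V4 ∈ conditioning set.
  P3: blocked at fork node V4 ∈ conditioning set.
{V1, V4} contains no descendant of V8 and blocks every backdoor path.
Every element of {V1, V4} is needed (dropping V1 leaves P1 open; dropping V4 leaves P2 open), so no proper subset is valid.
Among all size-2 subsets of the eligible variables, only {V1, V4} blocks every backdoor path, so it is the unique smallest valid adjustment set.

{V1, V4}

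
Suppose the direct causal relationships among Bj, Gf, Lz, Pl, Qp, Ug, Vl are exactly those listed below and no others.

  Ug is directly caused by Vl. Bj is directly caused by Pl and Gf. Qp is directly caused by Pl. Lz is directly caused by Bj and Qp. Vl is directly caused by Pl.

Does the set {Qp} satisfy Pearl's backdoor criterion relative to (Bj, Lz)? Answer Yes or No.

Yes

Backdoor paths from Bj to Lz (paths whose first edge points into Bj):
  P1: Bj <- Pl -> Qp -> Lz
Condition 1 (no descendant of Bj in the set): holds — descendants of Bj are {Lz}; none are in {Qp}.
Condition 2 (every backdoor path blocked by {Qp}):
  P1: blocked at chain node Qp ∈ conditioning set.
{Qp} satisfies the backdoor criterion.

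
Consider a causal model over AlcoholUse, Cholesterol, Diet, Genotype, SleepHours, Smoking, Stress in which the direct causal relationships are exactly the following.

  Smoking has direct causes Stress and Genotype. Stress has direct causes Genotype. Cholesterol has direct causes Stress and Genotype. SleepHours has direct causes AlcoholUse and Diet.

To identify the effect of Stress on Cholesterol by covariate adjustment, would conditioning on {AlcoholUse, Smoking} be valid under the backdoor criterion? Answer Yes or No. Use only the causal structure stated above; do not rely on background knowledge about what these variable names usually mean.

No

Backdoor paths from Stress to Cholesterol (paths whose first edge points into Stress):
  P1: Stress <- Genotype -> Cholesterol
Condition 1 (no descendant of Stress in the set): FAILS — Smoking is a descendant of Stress.
Condition 2 (every backdoor path blocked by {AlcoholUse, Smoking}):
  P1: open — no interior node is in the conditioning set.
{AlcoholUse, Smoking} does not satisfy the backdoor criterion.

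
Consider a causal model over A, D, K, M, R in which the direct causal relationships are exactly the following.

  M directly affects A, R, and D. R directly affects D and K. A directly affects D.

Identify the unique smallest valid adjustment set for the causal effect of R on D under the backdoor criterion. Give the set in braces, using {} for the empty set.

{M}

Variables eligible for adjustment (non-descendants of R, excluding R and D): {A, M}.
Backdoor paths from R to D:
  P1: R <- M -> A -> D
  P2: R <- M -> D
The empty set is not sufficient: P1 (R <- M -> A -> D) has no collider blocking it and no conditioned non-collider, so it is open.
Try {M}:
  P1: blocked at fork node M ∈ conditioning set.
  P2: blocked at fork node M ∈ conditioning set.
{M} contains no descendant of R and blocks every backdoor path.
No other singleton works — e.g. {A} leaves P2 open — so {M} is the unique smallest valid adjustment set.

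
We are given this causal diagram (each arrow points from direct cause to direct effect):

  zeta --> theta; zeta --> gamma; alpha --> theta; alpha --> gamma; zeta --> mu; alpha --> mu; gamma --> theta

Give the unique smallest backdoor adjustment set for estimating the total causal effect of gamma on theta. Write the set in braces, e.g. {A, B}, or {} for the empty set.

Variables eligible for adjustment (non-descendants of gamma, excluding gamma and theta): {alpha, mu, zeta}.
Backdoor paths from gamma to theta:
  P1: gamma <- zeta -> mu <- alpha -> theta
  P2: gamma <- zeta -> theta
  P3: gamma <- alpha -> mu <- zeta -> theta
  P4: gamma <- alpha -> theta
The empty set is not sufficient: P2 (gamma <- zeta -> theta) has no collider blocking it and no conditioned non-collider, so it is open.
Try {alpha, zeta}:
  P1: blocked at fork node zeta ∈ conditioning set.
  P2: blocked at fork node zeta ∈ conditioning set.
  P3: blocked at fork node alpha ∈ conditioning set.
  P4: blocked at fork node alpha ∈ conditioning set.
{alpha, zeta} contains no descendant of gamma and blocks every backdoor path.
Every element of {alpha, zeta} is needed (dropping alpha leaves P4 open; dropping zeta leaves P2 open), so no proper subset is valid.
Among all size-2 subsets of the eligible variables, only {alpha, zeta} blocks every backdoor path, so it is the unique smallest valid adjustment set.

{alpha, zeta}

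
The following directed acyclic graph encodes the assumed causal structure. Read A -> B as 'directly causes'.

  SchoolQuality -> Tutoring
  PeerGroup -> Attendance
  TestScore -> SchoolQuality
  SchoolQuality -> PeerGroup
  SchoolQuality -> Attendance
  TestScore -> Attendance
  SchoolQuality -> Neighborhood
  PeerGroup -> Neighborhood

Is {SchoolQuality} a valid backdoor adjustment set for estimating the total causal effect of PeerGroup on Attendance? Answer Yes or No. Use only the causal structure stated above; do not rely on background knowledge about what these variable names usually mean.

Yes

Backdoor paths from PeerGroup to Attendance (paths whose first edge points into PeerGroup):
  P1: PeerGroup <- SchoolQuality <- TestScore -> Attendance
  P2: PeerGroup <- SchoolQuality -> Attendance
Condition 1 (no descendant of PeerGroup in the set): holds — descendants of PeerGroup are {Attendance, Neighborhood}; none are in {SchoolQuality}.
Condition 2 (every backdoor path blocked by {SchoolQuality}):
  P1: blocked at chain node SchoolQuality ∈ conditioning set.
  P2: blocked at fork node SchoolQuality ∈ conditioning set.
{SchoolQuality} satisfies the backdoor criterion.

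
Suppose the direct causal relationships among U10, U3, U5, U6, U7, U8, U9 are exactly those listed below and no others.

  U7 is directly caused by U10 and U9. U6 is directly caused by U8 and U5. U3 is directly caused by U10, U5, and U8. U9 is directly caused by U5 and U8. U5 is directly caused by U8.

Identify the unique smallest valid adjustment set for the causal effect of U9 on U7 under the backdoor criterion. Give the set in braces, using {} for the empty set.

Variables eligible for adjustment (non-descendants of U9, excluding U9 and U7): {U10, U3, U5, U6, U8}.
Backdoor paths from U9 to U7:
  P1: U9 <- U8 -> U5 -> U3 <- U10 -> U7
  P2: U9 <- U8 -> U3 <- U10 -> U7
  P3: U9 <- U8 -> U6 <- U5 -> U3 <- U10 -> U7
  P4: U9 <- U5 <- U8 -> U3 <- U10 -> U7
  P5: U9 <- U5 -> U3 <- U10 -> U7
  P6: U9 <- U5 -> U6 <- U8 -> U3 <- U10 -> U7
Each backdoor path contains an unconditioned collider, so every path is already blocked with the empty conditioning set:
  P1: blocked at collider U3 (neither it nor any descendant is in the conditioning set).
  P2: blocked at collider U3 (neither it nor any descendant is in the conditioning set).
  P3: blocked at collider U6 (neither it nor any descendant is in the conditioning set).
  P4: blocked at collider U3 (neither it nor any descendant is in the conditioning set).
  P5: blocked at collider U3 (neither it nor any descendant is in the conditioning set).
  P6: blocked at collider U6 (neither it nor any descendant is in the conditioning set).
The empty set is therefore the unique smallest valid set.

{}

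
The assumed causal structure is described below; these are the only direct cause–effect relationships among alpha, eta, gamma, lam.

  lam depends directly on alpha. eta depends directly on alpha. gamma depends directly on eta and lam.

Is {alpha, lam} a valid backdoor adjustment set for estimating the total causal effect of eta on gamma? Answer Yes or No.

Backdoor paths from eta to gamma (paths whose first edge points into eta):
  P1: eta <- alpha -> lam -> gamma
Condition 1 (no descendant of eta in the set): holds — descendants of eta are {gamma}; none are in {alpha, lam}.
Condition 2 (every backdoor path blocked by {alpha, lam}):
  P1: blocked at fork node alpha ∈ conditioning set.
{alpha, lam} satisfies the backdoor criterion.

Yes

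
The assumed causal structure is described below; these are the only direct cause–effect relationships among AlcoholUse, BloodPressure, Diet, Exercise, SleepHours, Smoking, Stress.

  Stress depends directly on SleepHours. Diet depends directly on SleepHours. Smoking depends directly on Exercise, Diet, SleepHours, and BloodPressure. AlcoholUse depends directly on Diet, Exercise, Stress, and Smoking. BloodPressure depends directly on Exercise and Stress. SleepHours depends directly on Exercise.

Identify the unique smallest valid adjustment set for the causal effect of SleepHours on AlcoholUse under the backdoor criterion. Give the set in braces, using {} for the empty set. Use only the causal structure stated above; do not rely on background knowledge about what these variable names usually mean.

Variables eligible for adjustment (non-descendants of SleepHours, excluding SleepHours and AlcoholUse): {Exercise}.
Backdoor paths from SleepHours to AlcoholUse:
  P1: SleepHours <- Exercise -> BloodPressure <- Stress -> AlcoholUse
  P2: SleepHours <- Exercise -> BloodPressure -> Smoking <- Diet -> AlcoholUse
  P3: SleepHours <- Exercise -> BloodPressure -> Smoking -> AlcoholUse
  P4: SleepHours <- Exercise -> Smoking <- Diet -> AlcoholUse
  P5: SleepHours <- Exercise -> Smoking <- BloodPressure <- Stress -> AlcoholUse
  P6: SleepHours <- Exercise -> Smoking -> AlcoholUse
  P7: SleepHours <- Exercise -> AlcoholUse
The empty set is not sufficient: P3 (SleepHours <- Exercise -> BloodPressure -> Smoking -> AlcoholUse) has no collider blocking it and no conditioned non-collider, so it is open.
Try {Exercise}:
  P1: blocked at fork node Exercise ∈ conditioning set.
  P2: blocked at fork node Exercise ∈ conditioning set.
  P3: blocked at fork node Exercise ∈ conditioning set.
  P4: blocked at fork node Exercise ∈ conditioning set.
  P5: blocked at fork node Exercise ∈ conditioning set.
  P6: blocked at fork node Exercise ∈ conditioning set.
  P7: blocked at fork node Exercise ∈ conditioning set.
{Exercise} contains no descendant of SleepHours and blocks every backdoor path.
{Exercise} is the unique smallest valid adjustment set.

{Exercise}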